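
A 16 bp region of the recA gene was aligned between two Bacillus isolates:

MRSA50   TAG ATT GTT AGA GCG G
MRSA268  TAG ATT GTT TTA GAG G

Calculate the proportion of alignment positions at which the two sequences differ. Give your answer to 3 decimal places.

The sequences differ at positions 10 (A/T), 11 (G/T), 14 (C/A).
There are 3 differences over 16 sites, so p = 3/16 = 0.188.

0.188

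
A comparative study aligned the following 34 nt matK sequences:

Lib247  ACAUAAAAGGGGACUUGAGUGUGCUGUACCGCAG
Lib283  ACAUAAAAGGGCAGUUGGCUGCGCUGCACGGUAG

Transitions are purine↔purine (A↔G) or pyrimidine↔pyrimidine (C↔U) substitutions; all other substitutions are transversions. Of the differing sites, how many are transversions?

4

Differing sites — 12:G/C (Tv); 14:C/G (Tv); 18:A/G (Ti); 19:G/C (Tv); 22:U/C (Ti); 27:U/C (Ti); 30:C/G (Tv); 32:C/U (Ti).
Of the 8 differences, 4 transitions and 4 transversions, so the answer is 4.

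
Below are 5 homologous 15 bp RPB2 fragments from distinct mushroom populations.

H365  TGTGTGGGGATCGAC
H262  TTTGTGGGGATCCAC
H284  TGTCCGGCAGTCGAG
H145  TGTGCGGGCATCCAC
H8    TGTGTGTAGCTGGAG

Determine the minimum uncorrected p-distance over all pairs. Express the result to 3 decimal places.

0.133

Pairwise Hamming distances:
  H365 vs H262: 2
  H365 vs H284: 6
  H365 vs H145: 3
  H365 vs H8: 5
  H262 vs H284: 8
  H262 vs H145: 3
  H262 vs H8: 7
  H284 vs H145: 6
  H284 vs H8: 7
  H145 vs H8: 8
The smallest is 2 mismatches, between H365 and H262; p = 2/15 = 0.133.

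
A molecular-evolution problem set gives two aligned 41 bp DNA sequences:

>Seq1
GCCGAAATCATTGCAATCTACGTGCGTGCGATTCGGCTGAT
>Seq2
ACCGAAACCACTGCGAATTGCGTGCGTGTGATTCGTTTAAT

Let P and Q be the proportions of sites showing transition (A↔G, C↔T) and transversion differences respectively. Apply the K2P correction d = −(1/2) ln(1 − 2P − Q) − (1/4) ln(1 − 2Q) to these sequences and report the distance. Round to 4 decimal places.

0.3602

Mismatches occur at site 1 (G↔A, transition), site 8 (T↔C, transition), site 11 (T↔C, transition), site 15 (A↔G, transition), site 17 (T↔A, transversion), site 18 (C↔T, transition), site 20 (A↔G, transition), site 29 (C↔T, transition), site 36 (G↔T, transversion), site 37 (C↔T, transition), site 39 (G↔A, transition).
Of the 11 differences, 9 transitions and 2 transversions over 41 sites: P = 9/41 = 0.219512, Q = 2/41 = 0.048780.
d = −0.5·ln(0.512196) − 0.25·ln(0.902440) = −0.5·(-0.669048) − 0.25·(-0.102653) = 0.3602.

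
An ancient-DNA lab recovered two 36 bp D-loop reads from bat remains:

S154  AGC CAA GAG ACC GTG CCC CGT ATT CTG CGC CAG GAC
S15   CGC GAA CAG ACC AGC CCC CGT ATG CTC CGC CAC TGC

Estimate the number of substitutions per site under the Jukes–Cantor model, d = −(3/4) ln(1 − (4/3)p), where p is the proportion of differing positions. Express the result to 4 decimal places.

0.3924

Differing sites — 1:A/C; 4:C/G; 7:G/C; 13:G/A; 14:T/G; 15:G/C; 24:T/G; 27:G/C; 33:G/C; 34:G/T; 35:A/G.
p = 11/36 = 0.305556.
d = −0.75 · ln(1 − (4/3)·0.305556) = −0.75 · ln(0.592592) = −0.75 · (-0.523249) = 0.3924.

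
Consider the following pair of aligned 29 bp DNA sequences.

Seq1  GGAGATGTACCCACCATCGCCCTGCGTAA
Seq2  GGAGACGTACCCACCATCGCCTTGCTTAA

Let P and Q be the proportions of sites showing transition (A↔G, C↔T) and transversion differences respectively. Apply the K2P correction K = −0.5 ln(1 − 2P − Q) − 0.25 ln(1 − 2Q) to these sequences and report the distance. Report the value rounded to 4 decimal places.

0.1125

Mismatches occur at site 6 (T↔C, transition), site 22 (C↔T, transition), site 26 (G↔T, transversion).
Of the 3 differences, 2 transitions and 1 transversion over 29 sites: P = 2/29 = 0.068966, Q = 1/29 = 0.034483.
d = −0.5·ln(0.827585) − 0.25·ln(0.931034) = −0.5·(-0.189243) − 0.25·(-0.071459) = 0.1125.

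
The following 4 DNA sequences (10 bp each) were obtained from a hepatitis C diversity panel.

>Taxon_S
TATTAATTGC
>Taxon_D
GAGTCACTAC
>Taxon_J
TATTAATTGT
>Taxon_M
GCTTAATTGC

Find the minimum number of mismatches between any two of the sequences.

Pairwise Hamming distances:
  Taxon_S vs Taxon_D: 5
  Taxon_S vs Taxon_J: 1
  Taxon_S vs Taxon_M: 2
  Taxon_D vs Taxon_J: 6
  Taxon_D vs Taxon_M: 5
  Taxon_J vs Taxon_M: 3
The smallest is 1, between Taxon_S and Taxon_J.

1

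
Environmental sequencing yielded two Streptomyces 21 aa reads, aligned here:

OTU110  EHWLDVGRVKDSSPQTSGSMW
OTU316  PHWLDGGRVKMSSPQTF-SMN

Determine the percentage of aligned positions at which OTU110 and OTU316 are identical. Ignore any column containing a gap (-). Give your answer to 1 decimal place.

75.0%

Excluding the 1 gap column leaves 20 comparable sites.
Differing sites — 1:E/P; 6:V/G; 11:D/M; 17:S/F; 21:W/N.
15 of the 20 comparable sites match, so the percent identity is 15/20 × 100 = 75.0%.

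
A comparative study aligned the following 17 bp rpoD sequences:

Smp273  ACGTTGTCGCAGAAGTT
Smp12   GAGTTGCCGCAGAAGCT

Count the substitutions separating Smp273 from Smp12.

4

Differing sites — 1:A/G; 2:C/A; 7:T/C; 16:T/C.
That gives 4 mismatches out of 17 aligned sites, so the Hamming distance is 4.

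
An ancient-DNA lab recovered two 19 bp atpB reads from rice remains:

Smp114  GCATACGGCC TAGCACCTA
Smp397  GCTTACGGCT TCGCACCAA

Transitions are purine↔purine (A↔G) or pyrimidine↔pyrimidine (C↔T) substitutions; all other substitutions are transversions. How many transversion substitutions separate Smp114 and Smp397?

3

Differing sites — 3:A/T (Tv); 10:C/T (Ti); 12:A/C (Tv); 18:T/A (Tv).
Of the 4 differences, 1 transition and 3 transversions, so the answer is 3.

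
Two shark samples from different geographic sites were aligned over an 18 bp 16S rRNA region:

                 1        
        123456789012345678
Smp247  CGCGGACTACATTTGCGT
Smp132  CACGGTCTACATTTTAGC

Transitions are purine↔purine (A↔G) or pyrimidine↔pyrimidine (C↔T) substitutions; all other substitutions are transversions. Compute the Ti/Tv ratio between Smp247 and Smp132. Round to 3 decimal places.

Differing sites — 2:G/A (Ti); 6:A/T (Tv); 15:G/T (Tv); 16:C/A (Tv); 18:T/C (Ti).
Of the 5 differences, 2 transitions and 3 transversions, so Ti/Tv = 2/3 = 0.667.

0.667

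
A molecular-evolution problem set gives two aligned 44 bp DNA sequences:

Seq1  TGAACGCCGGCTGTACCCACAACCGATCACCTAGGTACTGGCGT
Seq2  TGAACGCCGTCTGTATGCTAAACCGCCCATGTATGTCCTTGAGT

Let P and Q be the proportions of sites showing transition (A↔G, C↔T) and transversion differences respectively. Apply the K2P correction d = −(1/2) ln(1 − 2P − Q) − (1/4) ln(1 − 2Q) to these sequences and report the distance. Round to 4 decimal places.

0.3775

The sequences differ at positions 10 (G/T, transversion), 16 (C/T, transition), 17 (C/G, transversion), 19 (A/T, transversion), 20 (C/A, transversion), 26 (A/C, transversion), 27 (T/C, transition), 30 (C/T, transition), 31 (C/G, transversion), 34 (G/T, transversion), 37 (A/C, transversion), 40 (G/T, transversion), 42 (C/A, transversion).
Of the 13 differences, 3 transitions and 10 transversions over 44 sites: P = 3/44 = 0.068182, Q = 10/44 = 0.227273.
d = −0.5·ln(0.636363) − 0.25·ln(0.545454) = −0.5·(-0.451986) − 0.25·(-0.606137) = 0.3775.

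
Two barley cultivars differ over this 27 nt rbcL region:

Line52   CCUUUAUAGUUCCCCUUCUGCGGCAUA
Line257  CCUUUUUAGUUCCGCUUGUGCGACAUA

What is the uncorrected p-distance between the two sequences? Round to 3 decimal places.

The sequences differ at positions 6 (A/U), 14 (C/G), 18 (C/G), 23 (G/A).
There are 4 differences over 27 sites, so p = 4/27 = 0.148.

0.148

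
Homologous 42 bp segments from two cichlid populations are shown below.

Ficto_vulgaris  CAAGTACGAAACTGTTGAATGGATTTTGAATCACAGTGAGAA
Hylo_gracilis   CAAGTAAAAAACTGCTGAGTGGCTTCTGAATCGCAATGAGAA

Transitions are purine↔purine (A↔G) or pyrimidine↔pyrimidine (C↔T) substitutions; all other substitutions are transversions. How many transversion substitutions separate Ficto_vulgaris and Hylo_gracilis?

2

Differing sites — 7:C/A (Tv); 8:G/A (Ti); 15:T/C (Ti); 19:A/G (Ti); 23:A/C (Tv); 26:T/C (Ti); 33:A/G (Ti); 36:G/A (Ti).
Of the 8 differences, 6 transitions and 2 transversions, so the answer is 2.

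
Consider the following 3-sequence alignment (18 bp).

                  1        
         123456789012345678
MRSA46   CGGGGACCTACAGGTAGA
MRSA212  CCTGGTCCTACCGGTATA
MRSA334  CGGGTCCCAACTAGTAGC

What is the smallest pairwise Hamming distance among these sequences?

5

Pairwise Hamming distances:
  MRSA46 vs MRSA212: 5
  MRSA46 vs MRSA334: 6
  MRSA212 vs MRSA334: 9
The smallest is 5, between MRSA46 and MRSA212.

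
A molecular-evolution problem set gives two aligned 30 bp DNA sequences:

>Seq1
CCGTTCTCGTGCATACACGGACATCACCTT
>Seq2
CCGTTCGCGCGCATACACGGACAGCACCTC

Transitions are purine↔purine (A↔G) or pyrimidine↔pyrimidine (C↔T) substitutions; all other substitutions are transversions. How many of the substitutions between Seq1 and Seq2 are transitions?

Mismatches occur at site 7 (T↔G, transversion), site 10 (T↔C, transition), site 24 (T↔G, transversion), site 30 (T↔C, transition).
Of the 4 differences, 2 transitions and 2 transversions, so the answer is 2.

2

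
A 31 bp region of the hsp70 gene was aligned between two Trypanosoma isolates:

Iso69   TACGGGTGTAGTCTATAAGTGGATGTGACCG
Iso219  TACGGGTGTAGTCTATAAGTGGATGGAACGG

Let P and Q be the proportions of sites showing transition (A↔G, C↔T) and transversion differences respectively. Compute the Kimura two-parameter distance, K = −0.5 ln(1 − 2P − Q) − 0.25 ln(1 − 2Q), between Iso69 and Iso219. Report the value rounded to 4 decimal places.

0.1036

The sequences differ at positions 26 (T/G, transversion), 27 (G/A, transition), 30 (C/G, transversion).
Of the 3 differences, 1 transition and 2 transversions over 31 sites: P = 1/31 = 0.032258, Q = 2/31 = 0.064516.
d = −0.5·ln(0.870968) − 0.25·ln(0.870968) = −0.5·(-0.138150) − 0.25·(-0.138150) = 0.1036.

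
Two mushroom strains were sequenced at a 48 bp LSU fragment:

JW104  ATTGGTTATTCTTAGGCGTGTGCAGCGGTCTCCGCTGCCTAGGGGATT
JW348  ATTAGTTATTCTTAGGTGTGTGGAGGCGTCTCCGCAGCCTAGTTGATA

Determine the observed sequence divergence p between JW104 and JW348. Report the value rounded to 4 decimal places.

Differing sites — 4:G/A; 17:C/T; 23:C/G; 26:C/G; 27:G/C; 36:T/A; 43:G/T; 44:G/T; 48:T/A.
There are 9 differences over 48 sites, so p = 9/48 = 0.1875.

0.1875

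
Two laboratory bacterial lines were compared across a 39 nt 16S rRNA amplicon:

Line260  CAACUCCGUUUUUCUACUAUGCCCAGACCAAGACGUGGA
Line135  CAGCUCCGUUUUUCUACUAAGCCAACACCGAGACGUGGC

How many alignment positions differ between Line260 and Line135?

6

The sequences differ at positions 3 (A/G), 20 (U/A), 24 (C/A), 26 (G/C), 30 (A/G), 39 (A/C).
That gives 6 mismatches out of 39 aligned sites, so the Hamming distance is 6.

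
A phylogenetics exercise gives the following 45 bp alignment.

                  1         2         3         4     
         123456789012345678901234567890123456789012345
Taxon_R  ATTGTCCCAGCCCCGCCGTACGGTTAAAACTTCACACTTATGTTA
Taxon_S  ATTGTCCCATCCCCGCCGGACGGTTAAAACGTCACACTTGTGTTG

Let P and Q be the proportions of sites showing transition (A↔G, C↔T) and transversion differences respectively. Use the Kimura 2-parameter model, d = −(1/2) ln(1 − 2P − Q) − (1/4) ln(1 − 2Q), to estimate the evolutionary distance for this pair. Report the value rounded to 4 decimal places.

0.1203

Differing sites — 10:G/T (Tv); 19:T/G (Tv); 31:T/G (Tv); 40:A/G (Ti); 45:A/G (Ti).
Of the 5 differences, 2 transitions and 3 transversions over 45 sites: P = 2/45 = 0.044444, Q = 3/45 = 0.066667.
d = −0.5·ln(0.844445) − 0.25·ln(0.866666) = −0.5·(-0.169076) − 0.25·(-0.143102) = 0.1203.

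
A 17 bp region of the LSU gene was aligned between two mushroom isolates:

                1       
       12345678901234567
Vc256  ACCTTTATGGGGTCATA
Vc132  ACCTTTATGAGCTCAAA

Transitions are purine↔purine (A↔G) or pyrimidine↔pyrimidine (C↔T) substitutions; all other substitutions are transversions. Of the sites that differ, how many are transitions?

The sequences differ at positions 10 (G/A, transition), 12 (G/C, transversion), 16 (T/A, transversion).
Of the 3 differences, 1 transition and 2 transversions, so the answer is 1.

1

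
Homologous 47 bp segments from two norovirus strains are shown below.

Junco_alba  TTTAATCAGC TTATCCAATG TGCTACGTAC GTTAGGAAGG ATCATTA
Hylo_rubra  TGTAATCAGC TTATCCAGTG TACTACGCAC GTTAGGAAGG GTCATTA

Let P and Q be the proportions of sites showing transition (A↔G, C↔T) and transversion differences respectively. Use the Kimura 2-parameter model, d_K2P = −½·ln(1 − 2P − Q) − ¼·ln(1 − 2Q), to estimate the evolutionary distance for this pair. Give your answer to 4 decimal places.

The sequences differ at positions 2 (T/G, transversion), 18 (A/G, transition), 22 (G/A, transition), 28 (T/C, transition), 41 (A/G, transition).
Of the 5 differences, 4 transitions and 1 transversion over 47 sites: P = 4/47 = 0.085106, Q = 1/47 = 0.021277.
d = −0.5·ln(0.808511) − 0.25·ln(0.957446) = −0.5·(-0.212561) − 0.25·(-0.043486) = 0.1172.

0.1172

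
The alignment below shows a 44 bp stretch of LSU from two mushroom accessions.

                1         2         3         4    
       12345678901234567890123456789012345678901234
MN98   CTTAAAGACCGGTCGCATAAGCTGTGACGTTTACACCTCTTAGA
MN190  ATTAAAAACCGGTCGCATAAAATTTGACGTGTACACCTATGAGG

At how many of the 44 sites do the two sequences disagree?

9

Mismatches occur at site 1 (C→A), site 7 (G→A), site 21 (G→A), site 22 (C→A), site 24 (G→T), site 31 (T→G), site 39 (C→A), site 41 (T→G), site 44 (A→G).
That gives 9 mismatches out of 44 aligned sites, so the Hamming distance is 9.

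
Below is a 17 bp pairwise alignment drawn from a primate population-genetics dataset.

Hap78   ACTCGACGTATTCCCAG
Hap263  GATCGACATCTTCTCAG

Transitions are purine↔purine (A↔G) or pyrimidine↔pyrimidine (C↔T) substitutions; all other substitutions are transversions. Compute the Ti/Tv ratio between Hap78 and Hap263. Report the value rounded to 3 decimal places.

1.500

Mismatches occur at site 1 (A/G, transition), site 2 (C/A, transversion), site 8 (G/A, transition), site 10 (A/C, transversion), site 14 (C/T, transition).
Of the 5 differences, 3 transitions and 2 transversions, so Ti/Tv = 3/2 = 1.500.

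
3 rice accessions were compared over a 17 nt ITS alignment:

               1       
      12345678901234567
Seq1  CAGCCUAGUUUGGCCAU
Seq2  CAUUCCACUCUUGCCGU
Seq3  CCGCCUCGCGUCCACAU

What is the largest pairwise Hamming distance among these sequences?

12

Pairwise Hamming distances:
  Seq1 vs Seq2: 7
  Seq1 vs Seq3: 7
  Seq2 vs Seq3: 12
The largest is 12, between Seq2 and Seq3.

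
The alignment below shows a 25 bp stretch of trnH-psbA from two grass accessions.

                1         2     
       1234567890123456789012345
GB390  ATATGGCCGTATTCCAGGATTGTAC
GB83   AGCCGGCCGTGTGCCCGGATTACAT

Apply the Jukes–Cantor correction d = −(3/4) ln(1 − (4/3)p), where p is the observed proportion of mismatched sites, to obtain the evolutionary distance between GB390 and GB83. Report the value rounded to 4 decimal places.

0.4904

Differing sites — 2:T/G; 3:A/C; 4:T/C; 11:A/G; 13:T/G; 16:A/C; 22:G/A; 23:T/C; 25:C/T.
p = 9/25 = 0.360000.
d = −0.75 · ln(1 − (4/3)·0.360000) = −0.75 · ln(0.520000) = −0.75 · (-0.653926) = 0.4904.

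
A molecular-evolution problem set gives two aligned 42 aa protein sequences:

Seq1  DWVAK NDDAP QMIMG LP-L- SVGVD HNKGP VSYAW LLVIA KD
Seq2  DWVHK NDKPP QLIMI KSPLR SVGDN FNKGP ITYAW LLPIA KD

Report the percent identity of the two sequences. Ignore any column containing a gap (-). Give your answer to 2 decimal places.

67.50%

Excluding the 2 gap columns leaves 40 comparable sites.
Differing sites — 4:A/H; 8:D/K; 9:A/P; 12:M/L; 15:G/I; 16:L/K; 17:P/S; 24:V/D; 25:D/N; 26:H/F; 31:V/I; 32:S/T; 38:V/P.
27 of the 40 comparable sites match, so the percent identity is 27/40 × 100 = 67.50%.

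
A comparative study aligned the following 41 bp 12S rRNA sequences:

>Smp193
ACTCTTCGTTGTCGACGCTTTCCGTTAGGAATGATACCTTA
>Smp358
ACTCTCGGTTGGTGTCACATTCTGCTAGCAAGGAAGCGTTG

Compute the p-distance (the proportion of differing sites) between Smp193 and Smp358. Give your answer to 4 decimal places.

0.3659

The sequences differ at positions 6 (T/C), 7 (C/G), 12 (T/G), 13 (C/T), 15 (A/T), 17 (G/A), 19 (T/A), 23 (C/T), 25 (T/C), 29 (G/C), 32 (T/G), 35 (T/A), 36 (A/G), 38 (C/G), 41 (A/G).
There are 15 differences over 41 sites, so p = 15/41 = 0.3659.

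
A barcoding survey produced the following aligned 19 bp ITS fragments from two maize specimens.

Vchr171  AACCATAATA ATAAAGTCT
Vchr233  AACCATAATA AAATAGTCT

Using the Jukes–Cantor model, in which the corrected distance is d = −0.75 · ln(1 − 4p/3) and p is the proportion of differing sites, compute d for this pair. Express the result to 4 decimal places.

The sequences differ at positions 12 (T/A), 14 (A/T).
p = 2/19 = 0.105263.
d = −0.75 · ln(1 − (4/3)·0.105263) = −0.75 · ln(0.859649) = −0.75 · (-0.151231) = 0.1134.

0.1134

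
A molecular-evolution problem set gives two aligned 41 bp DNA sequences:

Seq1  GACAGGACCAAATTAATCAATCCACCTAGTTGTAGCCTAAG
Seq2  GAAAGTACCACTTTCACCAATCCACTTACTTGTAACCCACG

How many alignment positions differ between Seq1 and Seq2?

Differing sites — 3:C/A; 6:G/T; 11:A/C; 12:A/T; 15:A/C; 17:T/C; 26:C/T; 29:G/C; 35:G/A; 38:T/C; 40:A/C.
That gives 11 mismatches out of 41 aligned sites, so the Hamming distance is 11.

11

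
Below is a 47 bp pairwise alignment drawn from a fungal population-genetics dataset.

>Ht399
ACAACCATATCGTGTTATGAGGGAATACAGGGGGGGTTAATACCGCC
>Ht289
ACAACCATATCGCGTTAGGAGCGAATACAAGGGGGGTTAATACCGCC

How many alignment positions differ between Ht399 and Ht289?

4

Differing sites — 13:T/C; 18:T/G; 22:G/C; 30:G/A.
That gives 4 mismatches out of 47 aligned sites, so the Hamming distance is 4.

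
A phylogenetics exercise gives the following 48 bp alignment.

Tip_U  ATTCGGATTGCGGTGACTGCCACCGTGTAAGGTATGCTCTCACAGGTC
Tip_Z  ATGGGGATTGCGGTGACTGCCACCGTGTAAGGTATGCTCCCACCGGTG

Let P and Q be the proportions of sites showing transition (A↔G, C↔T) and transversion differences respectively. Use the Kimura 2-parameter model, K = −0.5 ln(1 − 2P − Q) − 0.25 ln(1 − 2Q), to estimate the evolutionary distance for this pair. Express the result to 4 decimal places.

Mismatches occur at site 3 (T/G, transversion), site 4 (C/G, transversion), site 40 (T/C, transition), site 44 (A/C, transversion), site 48 (C/G, transversion).
Of the 5 differences, 1 transition and 4 transversions over 48 sites: P = 1/48 = 0.020833, Q = 4/48 = 0.083333.
d = −0.5·ln(0.875001) − 0.25·ln(0.833334) = −0.5·(-0.133530) − 0.25·(-0.182321) = 0.1123.

0.1123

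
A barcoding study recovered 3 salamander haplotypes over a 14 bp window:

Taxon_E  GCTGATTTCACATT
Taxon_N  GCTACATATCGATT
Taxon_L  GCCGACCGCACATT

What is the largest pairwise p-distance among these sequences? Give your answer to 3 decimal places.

0.643

Pairwise Hamming distances:
  Taxon_E vs Taxon_N: 7
  Taxon_E vs Taxon_L: 4
  Taxon_N vs Taxon_L: 9
The largest is 9 mismatches, between Taxon_N and Taxon_L; p = 9/14 = 0.643.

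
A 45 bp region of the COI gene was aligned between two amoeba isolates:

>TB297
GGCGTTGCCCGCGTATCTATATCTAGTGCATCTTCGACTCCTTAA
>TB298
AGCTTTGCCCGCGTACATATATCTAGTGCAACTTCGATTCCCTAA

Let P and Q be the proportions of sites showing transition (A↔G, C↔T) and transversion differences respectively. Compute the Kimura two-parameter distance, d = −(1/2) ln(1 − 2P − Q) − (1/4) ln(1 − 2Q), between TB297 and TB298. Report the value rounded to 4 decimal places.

0.1759

The sequences differ at positions 1 (G/A, transition), 4 (G/T, transversion), 16 (T/C, transition), 17 (C/A, transversion), 31 (T/A, transversion), 38 (C/T, transition), 42 (T/C, transition).
Of the 7 differences, 4 transitions and 3 transversions over 45 sites: P = 4/45 = 0.088889, Q = 3/45 = 0.066667.
d = −0.5·ln(0.755555) − 0.25·ln(0.866666) = −0.5·(-0.280303) − 0.25·(-0.143102) = 0.1759.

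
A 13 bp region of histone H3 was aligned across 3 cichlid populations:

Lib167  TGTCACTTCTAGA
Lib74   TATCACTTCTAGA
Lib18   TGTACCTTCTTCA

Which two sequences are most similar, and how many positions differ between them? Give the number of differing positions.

Pairwise Hamming distances:
  Lib167 vs Lib74: 1
  Lib167 vs Lib18: 4
  Lib74 vs Lib18: 5
The smallest is 1, between Lib167 and Lib74.

1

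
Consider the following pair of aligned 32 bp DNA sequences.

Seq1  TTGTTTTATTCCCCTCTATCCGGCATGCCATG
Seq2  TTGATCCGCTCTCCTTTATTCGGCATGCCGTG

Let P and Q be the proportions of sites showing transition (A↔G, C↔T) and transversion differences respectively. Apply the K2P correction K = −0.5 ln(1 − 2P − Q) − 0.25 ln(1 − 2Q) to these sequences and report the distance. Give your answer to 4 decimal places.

0.3950

The sequences differ at positions 4 (T/A, transversion), 6 (T/C, transition), 7 (T/C, transition), 8 (A/G, transition), 9 (T/C, transition), 12 (C/T, transition), 16 (C/T, transition), 20 (C/T, transition), 30 (A/G, transition).
Of the 9 differences, 8 transitions and 1 transversion over 32 sites: P = 8/32 = 0.250000, Q = 1/32 = 0.031250.
d = −0.5·ln(0.468750) − 0.25·ln(0.937500) = −0.5·(-0.757686) − 0.25·(-0.064539) = 0.3950.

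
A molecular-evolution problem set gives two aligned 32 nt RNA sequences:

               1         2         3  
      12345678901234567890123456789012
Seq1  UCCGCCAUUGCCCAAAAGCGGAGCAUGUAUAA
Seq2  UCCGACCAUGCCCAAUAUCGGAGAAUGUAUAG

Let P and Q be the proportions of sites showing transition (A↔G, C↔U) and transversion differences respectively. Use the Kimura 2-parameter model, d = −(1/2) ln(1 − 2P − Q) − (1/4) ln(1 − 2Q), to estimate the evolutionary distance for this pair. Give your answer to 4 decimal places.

0.2613

Mismatches occur at site 5 (C↔A, transversion), site 7 (A↔C, transversion), site 8 (U↔A, transversion), site 16 (A↔U, transversion), site 18 (G↔U, transversion), site 24 (C↔A, transversion), site 32 (A↔G, transition).
Of the 7 differences, 1 transition and 6 transversions over 32 sites: P = 1/32 = 0.031250, Q = 6/32 = 0.187500.
d = −0.5·ln(0.750000) − 0.25·ln(0.625000) = −0.5·(-0.287682) − 0.25·(-0.470004) = 0.2613.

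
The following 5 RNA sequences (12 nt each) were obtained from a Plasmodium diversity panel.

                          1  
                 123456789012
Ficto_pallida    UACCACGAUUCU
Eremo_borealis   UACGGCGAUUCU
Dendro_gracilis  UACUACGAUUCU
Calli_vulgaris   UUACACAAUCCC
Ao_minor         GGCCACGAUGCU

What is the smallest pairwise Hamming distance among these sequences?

Pairwise Hamming distances:
  Ficto_pallida vs Eremo_borealis: 2
  Ficto_pallida vs Dendro_gracilis: 1
  Ficto_pallida vs Calli_vulgaris: 5
  Ficto_pallida vs Ao_minor: 3
  Eremo_borealis vs Dendro_gracilis: 2
  Eremo_borealis vs Calli_vulgaris: 7
  Eremo_borealis vs Ao_minor: 5
  Dendro_gracilis vs Calli_vulgaris: 6
  Dendro_gracilis vs Ao_minor: 4
  Calli_vulgaris vs Ao_minor: 6
The smallest is 1, between Ficto_pallida and Dendro_gracilis.

1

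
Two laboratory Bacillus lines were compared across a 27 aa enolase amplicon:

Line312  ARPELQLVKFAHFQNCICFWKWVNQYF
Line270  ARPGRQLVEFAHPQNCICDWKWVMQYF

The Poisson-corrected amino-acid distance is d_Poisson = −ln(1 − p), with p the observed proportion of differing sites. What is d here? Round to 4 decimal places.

0.2513

Differing sites — 4:E/G; 5:L/R; 9:K/E; 13:F/P; 19:F/D; 24:N/M.
p = 6/27 = 0.222222.
d = −ln(1 − 0.222222) = −ln(0.777778) = 0.2513.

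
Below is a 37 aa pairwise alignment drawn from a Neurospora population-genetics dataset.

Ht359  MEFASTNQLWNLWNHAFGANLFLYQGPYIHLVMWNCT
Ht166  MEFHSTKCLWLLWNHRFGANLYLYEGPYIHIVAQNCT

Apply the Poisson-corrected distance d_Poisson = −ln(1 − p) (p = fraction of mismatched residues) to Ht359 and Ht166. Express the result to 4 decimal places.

Mismatches occur at site 4 (A↔H), site 7 (N↔K), site 8 (Q↔C), site 11 (N↔L), site 16 (A↔R), site 22 (F↔Y), site 25 (Q↔E), site 31 (L↔I), site 33 (M↔A), site 34 (W↔Q).
p = 10/37 = 0.270270.
d = −ln(1 − 0.270270) = −ln(0.729730) = 0.3151.

0.3151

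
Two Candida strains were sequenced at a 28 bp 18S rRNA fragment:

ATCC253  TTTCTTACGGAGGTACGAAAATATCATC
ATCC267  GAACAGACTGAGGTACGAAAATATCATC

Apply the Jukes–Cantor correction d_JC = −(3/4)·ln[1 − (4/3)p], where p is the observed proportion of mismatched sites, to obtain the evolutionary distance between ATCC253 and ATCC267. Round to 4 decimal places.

0.2524

Mismatches occur at site 1 (T→G), site 2 (T→A), site 3 (T→A), site 5 (T→A), site 6 (T→G), site 9 (G→T).
p = 6/28 = 0.214286.
d = −0.75 · ln(1 − (4/3)·0.214286) = −0.75 · ln(0.714285) = −0.75 · (-0.336473) = 0.2524.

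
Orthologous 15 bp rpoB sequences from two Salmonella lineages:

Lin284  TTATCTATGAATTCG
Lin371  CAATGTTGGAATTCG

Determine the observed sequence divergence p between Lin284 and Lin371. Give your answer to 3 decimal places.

The sequences differ at positions 1 (T/C), 2 (T/A), 5 (C/G), 7 (A/T), 8 (T/G).
There are 5 differences over 15 sites, so p = 5/15 = 0.333.

0.333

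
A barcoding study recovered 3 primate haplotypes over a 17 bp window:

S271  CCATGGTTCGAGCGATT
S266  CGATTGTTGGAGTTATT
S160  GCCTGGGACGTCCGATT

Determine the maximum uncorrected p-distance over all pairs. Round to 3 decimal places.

0.647

Pairwise Hamming distances:
  S271 vs S266: 5
  S271 vs S160: 6
  S266 vs S160: 11
The largest is 11 mismatches, between S266 and S160; p = 11/17 = 0.647.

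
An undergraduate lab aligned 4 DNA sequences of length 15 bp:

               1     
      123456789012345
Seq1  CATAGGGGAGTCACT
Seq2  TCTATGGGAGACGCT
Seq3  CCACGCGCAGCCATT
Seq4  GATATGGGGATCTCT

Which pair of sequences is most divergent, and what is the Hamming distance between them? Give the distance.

12

Pairwise Hamming distances:
  Seq1 vs Seq2: 5
  Seq1 vs Seq3: 7
  Seq1 vs Seq4: 5
  Seq2 vs Seq3: 9
  Seq2 vs Seq4: 6
  Seq3 vs Seq4: 12
The largest is 12, between Seq3 and Seq4.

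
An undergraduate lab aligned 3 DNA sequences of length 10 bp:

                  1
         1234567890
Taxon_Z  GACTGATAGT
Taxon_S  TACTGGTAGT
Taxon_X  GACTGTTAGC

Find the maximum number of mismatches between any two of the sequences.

3

Pairwise Hamming distances:
  Taxon_Z vs Taxon_S: 2
  Taxon_Z vs Taxon_X: 2
  Taxon_S vs Taxon_X: 3
The largest is 3, between Taxon_S and Taxon_X.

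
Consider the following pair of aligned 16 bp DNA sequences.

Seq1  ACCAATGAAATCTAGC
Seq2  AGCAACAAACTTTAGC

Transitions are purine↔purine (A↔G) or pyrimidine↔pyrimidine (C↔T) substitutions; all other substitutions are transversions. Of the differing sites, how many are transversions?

The sequences differ at positions 2 (C/G, transversion), 6 (T/C, transition), 7 (G/A, transition), 10 (A/C, transversion), 12 (C/T, transition).
Of the 5 differences, 3 transitions and 2 transversions, so the answer is 2.

2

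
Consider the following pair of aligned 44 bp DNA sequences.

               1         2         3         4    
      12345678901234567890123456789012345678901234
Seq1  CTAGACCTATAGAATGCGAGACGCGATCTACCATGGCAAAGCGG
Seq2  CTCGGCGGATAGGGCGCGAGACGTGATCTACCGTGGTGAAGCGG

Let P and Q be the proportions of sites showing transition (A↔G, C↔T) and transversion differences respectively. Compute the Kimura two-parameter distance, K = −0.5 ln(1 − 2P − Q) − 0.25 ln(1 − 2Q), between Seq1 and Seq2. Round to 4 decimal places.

0.3193

Mismatches occur at site 3 (A/C, transversion), site 5 (A/G, transition), site 7 (C/G, transversion), site 8 (T/G, transversion), site 13 (A/G, transition), site 14 (A/G, transition), site 15 (T/C, transition), site 24 (C/T, transition), site 33 (A/G, transition), site 37 (C/T, transition), site 38 (A/G, transition).
Of the 11 differences, 8 transitions and 3 transversions over 44 sites: P = 8/44 = 0.181818, Q = 3/44 = 0.068182.
d = −0.5·ln(0.568182) − 0.25·ln(0.863636) = −0.5·(-0.565313) − 0.25·(-0.146604) = 0.3193.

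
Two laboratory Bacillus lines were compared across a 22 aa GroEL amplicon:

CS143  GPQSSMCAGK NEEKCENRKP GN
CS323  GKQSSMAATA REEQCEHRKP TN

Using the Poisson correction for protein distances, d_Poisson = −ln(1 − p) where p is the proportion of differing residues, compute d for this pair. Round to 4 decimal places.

0.4520

The sequences differ at positions 2 (P/K), 7 (C/A), 9 (G/T), 10 (K/A), 11 (N/R), 14 (K/Q), 17 (N/H), 21 (G/T).
p = 8/22 = 0.363636.
d = −ln(1 − 0.363636) = −ln(0.636364) = 0.4520.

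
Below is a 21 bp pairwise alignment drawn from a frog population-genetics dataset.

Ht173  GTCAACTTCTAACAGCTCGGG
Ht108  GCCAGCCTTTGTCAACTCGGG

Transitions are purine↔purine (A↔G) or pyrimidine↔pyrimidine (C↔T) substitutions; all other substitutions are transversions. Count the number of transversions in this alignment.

The sequences differ at positions 2 (T/C, transition), 5 (A/G, transition), 7 (T/C, transition), 9 (C/T, transition), 11 (A/G, transition), 12 (A/T, transversion), 15 (G/A, transition).
Of the 7 differences, 6 transitions and 1 transversion, so the answer is 1.

1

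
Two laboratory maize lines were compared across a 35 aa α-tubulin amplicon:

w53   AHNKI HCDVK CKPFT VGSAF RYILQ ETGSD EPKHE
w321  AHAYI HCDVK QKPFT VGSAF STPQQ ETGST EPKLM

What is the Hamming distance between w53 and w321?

Differing sites — 3:N/A; 4:K/Y; 11:C/Q; 21:R/S; 22:Y/T; 23:I/P; 24:L/Q; 30:D/T; 34:H/L; 35:E/M.
That gives 10 mismatches out of 35 aligned sites, so the Hamming distance is 10.

10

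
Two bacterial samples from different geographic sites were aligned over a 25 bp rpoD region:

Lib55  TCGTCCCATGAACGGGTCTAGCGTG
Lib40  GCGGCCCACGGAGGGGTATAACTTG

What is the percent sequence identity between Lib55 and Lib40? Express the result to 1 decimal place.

68.0%

The sequences differ at positions 1 (T/G), 4 (T/G), 9 (T/C), 11 (A/G), 13 (C/G), 18 (C/A), 21 (G/A), 23 (G/T).
17 of the 25 sites match, so the percent identity is 17/25 × 100 = 68.0%.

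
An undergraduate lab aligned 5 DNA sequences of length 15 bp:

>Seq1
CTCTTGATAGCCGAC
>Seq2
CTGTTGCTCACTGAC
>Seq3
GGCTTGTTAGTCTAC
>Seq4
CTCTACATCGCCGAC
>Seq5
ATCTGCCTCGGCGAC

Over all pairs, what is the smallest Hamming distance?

Pairwise Hamming distances:
  Seq1 vs Seq2: 5
  Seq1 vs Seq3: 5
  Seq1 vs Seq4: 3
  Seq1 vs Seq5: 6
  Seq2 vs Seq3: 9
  Seq2 vs Seq4: 6
  Seq2 vs Seq5: 7
  Seq3 vs Seq4: 8
  Seq3 vs Seq5: 8
  Seq4 vs Seq5: 4
The smallest is 3, between Seq1 and Seq4.

3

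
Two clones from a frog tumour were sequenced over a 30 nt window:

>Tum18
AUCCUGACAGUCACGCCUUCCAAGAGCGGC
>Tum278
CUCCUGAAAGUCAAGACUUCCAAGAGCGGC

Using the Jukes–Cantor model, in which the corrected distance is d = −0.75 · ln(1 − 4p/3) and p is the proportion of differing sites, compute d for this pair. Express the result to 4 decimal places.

0.1468

Differing sites — 1:A/C; 8:C/A; 14:C/A; 16:C/A.
p = 4/30 = 0.133333.
d = −0.75 · ln(1 − (4/3)·0.133333) = −0.75 · ln(0.822223) = −0.75 · (-0.195744) = 0.1468.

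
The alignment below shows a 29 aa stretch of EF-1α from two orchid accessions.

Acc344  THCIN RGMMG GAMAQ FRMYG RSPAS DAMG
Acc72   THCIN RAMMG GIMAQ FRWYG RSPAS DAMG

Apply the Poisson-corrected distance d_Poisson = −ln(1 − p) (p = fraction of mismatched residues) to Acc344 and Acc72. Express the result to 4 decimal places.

0.1092

Differing sites — 7:G/A; 12:A/I; 18:M/W.
p = 3/29 = 0.103448.
d = −ln(1 − 0.103448) = −ln(0.896552) = 0.1092.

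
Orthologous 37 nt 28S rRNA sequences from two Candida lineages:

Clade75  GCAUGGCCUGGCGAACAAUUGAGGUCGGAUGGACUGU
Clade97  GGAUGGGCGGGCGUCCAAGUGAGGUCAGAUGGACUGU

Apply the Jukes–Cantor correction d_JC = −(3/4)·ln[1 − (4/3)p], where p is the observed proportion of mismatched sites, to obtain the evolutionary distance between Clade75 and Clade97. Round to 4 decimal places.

0.2180

Differing sites — 2:C/G; 7:C/G; 9:U/G; 14:A/U; 15:A/C; 19:U/G; 27:G/A.
p = 7/37 = 0.189189.
d = −0.75 · ln(1 − (4/3)·0.189189) = −0.75 · ln(0.747748) = −0.75 · (-0.290689) = 0.2180.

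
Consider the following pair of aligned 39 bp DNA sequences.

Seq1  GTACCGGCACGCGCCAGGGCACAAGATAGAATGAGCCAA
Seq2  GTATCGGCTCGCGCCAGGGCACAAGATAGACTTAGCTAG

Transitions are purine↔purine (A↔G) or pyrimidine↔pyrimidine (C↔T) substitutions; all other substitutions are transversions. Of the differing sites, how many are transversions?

3

Mismatches occur at site 4 (C→T, transition), site 9 (A→T, transversion), site 31 (A→C, transversion), site 33 (G→T, transversion), site 37 (C→T, transition), site 39 (A→G, transition).
Of the 6 differences, 3 transitions and 3 transversions, so the answer is 3.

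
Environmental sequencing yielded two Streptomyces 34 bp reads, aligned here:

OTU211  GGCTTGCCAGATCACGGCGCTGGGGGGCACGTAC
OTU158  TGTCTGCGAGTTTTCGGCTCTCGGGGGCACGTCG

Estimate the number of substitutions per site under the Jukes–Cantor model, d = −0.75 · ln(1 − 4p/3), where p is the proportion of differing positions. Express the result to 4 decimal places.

0.4234

The sequences differ at positions 1 (G/T), 3 (C/T), 4 (T/C), 8 (C/G), 11 (A/T), 13 (C/T), 14 (A/T), 19 (G/T), 22 (G/C), 33 (A/C), 34 (C/G).
p = 11/34 = 0.323529.
d = −0.75 · ln(1 − (4/3)·0.323529) = −0.75 · ln(0.568628) = −0.75 · (-0.564529) = 0.4234.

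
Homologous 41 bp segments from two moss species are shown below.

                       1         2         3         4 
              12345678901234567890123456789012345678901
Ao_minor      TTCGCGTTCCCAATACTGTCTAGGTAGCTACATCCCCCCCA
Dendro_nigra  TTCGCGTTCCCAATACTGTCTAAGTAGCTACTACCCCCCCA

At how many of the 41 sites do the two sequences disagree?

3

Mismatches occur at site 23 (G↔A), site 32 (A↔T), site 33 (T↔A).
That gives 3 mismatches out of 41 aligned sites, so the Hamming distance is 3.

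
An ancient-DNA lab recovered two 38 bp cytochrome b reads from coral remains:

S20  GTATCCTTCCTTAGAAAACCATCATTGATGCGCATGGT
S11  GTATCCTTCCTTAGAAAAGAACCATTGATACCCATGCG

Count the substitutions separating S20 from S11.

7

Differing sites — 19:C/G; 20:C/A; 22:T/C; 30:G/A; 32:G/C; 37:G/C; 38:T/G.
That gives 7 mismatches out of 38 aligned sites, so the Hamming distance is 7.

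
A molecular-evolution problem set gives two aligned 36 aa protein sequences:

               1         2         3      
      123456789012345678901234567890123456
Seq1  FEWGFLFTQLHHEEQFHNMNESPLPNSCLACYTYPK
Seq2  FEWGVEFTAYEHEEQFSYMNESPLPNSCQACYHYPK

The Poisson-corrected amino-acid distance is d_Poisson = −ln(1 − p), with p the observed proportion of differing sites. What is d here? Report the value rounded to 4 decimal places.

0.2877

Differing sites — 5:F/V; 6:L/E; 9:Q/A; 10:L/Y; 11:H/E; 17:H/S; 18:N/Y; 29:L/Q; 33:T/H.
p = 9/36 = 0.250000.
d = −ln(1 − 0.250000) = −ln(0.750000) = 0.2877.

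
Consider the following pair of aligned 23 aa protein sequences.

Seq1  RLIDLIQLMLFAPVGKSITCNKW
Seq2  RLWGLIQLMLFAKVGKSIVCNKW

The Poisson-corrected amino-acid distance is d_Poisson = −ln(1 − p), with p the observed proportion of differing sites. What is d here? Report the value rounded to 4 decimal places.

0.1911

Differing sites — 3:I/W; 4:D/G; 13:P/K; 19:T/V.
p = 4/23 = 0.173913.
d = −ln(1 − 0.173913) = −ln(0.826087) = 0.1911.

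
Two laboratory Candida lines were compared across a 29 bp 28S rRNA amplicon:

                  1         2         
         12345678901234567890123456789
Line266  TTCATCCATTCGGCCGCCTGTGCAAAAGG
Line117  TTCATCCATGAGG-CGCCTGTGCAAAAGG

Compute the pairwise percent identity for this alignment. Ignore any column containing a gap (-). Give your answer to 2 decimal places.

92.86%

Excluding the 1 gap column leaves 28 comparable sites.
Mismatches occur at site 10 (T↔G), site 11 (C↔A).
26 of the 28 comparable sites match, so the percent identity is 26/28 × 100 = 92.86%.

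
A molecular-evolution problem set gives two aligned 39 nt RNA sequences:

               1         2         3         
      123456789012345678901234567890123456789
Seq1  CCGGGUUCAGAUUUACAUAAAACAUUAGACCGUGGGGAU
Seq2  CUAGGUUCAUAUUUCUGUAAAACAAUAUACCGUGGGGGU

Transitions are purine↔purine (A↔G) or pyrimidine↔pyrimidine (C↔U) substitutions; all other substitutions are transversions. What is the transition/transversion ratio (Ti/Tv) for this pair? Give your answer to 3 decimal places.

Differing sites — 2:C/U (Ti); 3:G/A (Ti); 10:G/U (Tv); 15:A/C (Tv); 16:C/U (Ti); 17:A/G (Ti); 25:U/A (Tv); 28:G/U (Tv); 38:A/G (Ti).
Of the 9 differences, 5 transitions and 4 transversions, so Ti/Tv = 5/4 = 1.250.

1.250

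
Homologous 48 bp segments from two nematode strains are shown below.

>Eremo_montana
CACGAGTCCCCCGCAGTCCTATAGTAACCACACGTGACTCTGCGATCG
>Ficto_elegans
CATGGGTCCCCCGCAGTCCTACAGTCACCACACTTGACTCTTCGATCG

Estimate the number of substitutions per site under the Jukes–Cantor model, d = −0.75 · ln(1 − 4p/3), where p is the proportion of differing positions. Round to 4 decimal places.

The sequences differ at positions 3 (C/T), 5 (A/G), 22 (T/C), 26 (A/C), 34 (G/T), 42 (G/T).
p = 6/48 = 0.125000.
d = −0.75 · ln(1 − (4/3)·0.125000) = −0.75 · ln(0.833333) = −0.75 · (-0.182322) = 0.1367.

0.1367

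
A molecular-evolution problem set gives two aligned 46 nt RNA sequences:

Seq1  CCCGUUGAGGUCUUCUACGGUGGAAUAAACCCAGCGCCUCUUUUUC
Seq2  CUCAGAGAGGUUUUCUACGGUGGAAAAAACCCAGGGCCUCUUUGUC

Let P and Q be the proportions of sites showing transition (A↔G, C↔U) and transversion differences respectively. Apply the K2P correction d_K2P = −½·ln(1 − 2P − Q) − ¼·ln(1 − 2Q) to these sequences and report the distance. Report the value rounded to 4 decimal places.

Differing sites — 2:C/U (Ti); 4:G/A (Ti); 5:U/G (Tv); 6:U/A (Tv); 12:C/U (Ti); 26:U/A (Tv); 35:C/G (Tv); 44:U/G (Tv).
Of the 8 differences, 3 transitions and 5 transversions over 46 sites: P = 3/46 = 0.065217, Q = 5/46 = 0.108696.
d = −0.5·ln(0.760870) − 0.25·ln(0.782608) = −0.5·(-0.273293) − 0.25·(-0.245123) = 0.1979.

0.1979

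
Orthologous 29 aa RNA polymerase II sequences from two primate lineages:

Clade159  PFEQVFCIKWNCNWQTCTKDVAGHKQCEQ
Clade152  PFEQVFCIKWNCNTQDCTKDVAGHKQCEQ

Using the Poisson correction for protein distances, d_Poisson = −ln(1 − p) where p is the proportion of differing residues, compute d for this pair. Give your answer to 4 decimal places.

0.0715

The sequences differ at positions 14 (W/T), 16 (T/D).
p = 2/29 = 0.068966.
d = −ln(1 − 0.068966) = −ln(0.931034) = 0.0715.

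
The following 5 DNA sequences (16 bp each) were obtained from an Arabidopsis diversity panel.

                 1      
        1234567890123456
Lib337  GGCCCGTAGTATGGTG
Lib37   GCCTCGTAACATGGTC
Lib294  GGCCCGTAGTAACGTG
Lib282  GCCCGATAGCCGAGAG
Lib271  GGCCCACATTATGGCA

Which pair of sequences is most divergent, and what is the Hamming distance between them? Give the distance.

Pairwise Hamming distances:
  Lib337 vs Lib37: 5
  Lib337 vs Lib294: 2
  Lib337 vs Lib282: 8
  Lib337 vs Lib271: 5
  Lib37 vs Lib294: 7
  Lib37 vs Lib282: 9
  Lib37 vs Lib271: 8
  Lib294 vs Lib282: 8
  Lib294 vs Lib271: 7
  Lib282 vs Lib271: 10
The largest is 10, between Lib282 and Lib271.

10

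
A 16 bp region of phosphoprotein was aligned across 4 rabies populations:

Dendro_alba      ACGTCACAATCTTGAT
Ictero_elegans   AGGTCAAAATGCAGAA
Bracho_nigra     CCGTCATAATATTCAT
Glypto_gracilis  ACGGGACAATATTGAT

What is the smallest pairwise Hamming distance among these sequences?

3

Pairwise Hamming distances:
  Dendro_alba vs Ictero_elegans: 6
  Dendro_alba vs Bracho_nigra: 4
  Dendro_alba vs Glypto_gracilis: 3
  Ictero_elegans vs Bracho_nigra: 8
  Ictero_elegans vs Glypto_gracilis: 8
  Bracho_nigra vs Glypto_gracilis: 5
The smallest is 3, between Dendro_alba and Glypto_gracilis.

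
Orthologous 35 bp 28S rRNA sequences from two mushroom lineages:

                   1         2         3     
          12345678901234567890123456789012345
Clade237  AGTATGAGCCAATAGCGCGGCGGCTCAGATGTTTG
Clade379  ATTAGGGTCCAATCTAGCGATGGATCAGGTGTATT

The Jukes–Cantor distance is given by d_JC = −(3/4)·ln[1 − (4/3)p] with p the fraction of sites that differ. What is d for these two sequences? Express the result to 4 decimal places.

0.5128

The sequences differ at positions 2 (G/T), 5 (T/G), 7 (A/G), 8 (G/T), 14 (A/C), 15 (G/T), 16 (C/A), 20 (G/A), 21 (C/T), 24 (C/A), 29 (A/G), 33 (T/A), 35 (G/T).
p = 13/35 = 0.371429.
d = −0.75 · ln(1 − (4/3)·0.371429) = −0.75 · ln(0.504761) = −0.75 · (-0.683670) = 0.5128.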